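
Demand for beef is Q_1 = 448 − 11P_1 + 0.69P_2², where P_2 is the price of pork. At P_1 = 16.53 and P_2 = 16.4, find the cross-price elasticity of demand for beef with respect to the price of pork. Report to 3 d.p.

At P_1 = 16.53 and P_2 = 16.4: Q_1 = 451.752.
∂Q_1/∂P_2 = 1.38P_2 = 1.38(16.4) = 22.6320.
ε = (∂Q_1/∂P_2)(P_2/Q_1) = 22.6320 × (16.4/451.752) ≈ 0.822.

0.822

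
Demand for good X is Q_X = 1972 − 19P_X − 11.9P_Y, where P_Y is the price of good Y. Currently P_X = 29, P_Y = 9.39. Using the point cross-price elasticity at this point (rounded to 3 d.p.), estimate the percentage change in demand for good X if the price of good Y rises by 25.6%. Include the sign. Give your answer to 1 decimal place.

-2.2%

At P_X = 29, P_Y = 9.39: Q_X = 1309.259.
∂Q_X/∂P_Y = -11.9.
ε = (∂Q_X/∂P_Y)(P_Y/Q_X) = -11.9000 × 9.39/1309.259 ≈ -0.085.
%ΔQ_X ≈ ε × %ΔP_Y = -0.085 × (25.6%) = -2.2%.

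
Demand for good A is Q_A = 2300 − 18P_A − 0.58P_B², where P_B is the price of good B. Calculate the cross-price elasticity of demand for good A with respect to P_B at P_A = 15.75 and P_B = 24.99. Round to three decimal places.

-0.438

At P_A = 15.75 and P_B = 24.99: Q_A = 1654.290.
∂Q_A/∂P_B = -1.16P_B = -1.16(24.99) = -28.9884.
ε = (∂Q_A/∂P_B)(P_B/Q_A) = -28.9884 × (24.99/1654.290) ≈ -0.438.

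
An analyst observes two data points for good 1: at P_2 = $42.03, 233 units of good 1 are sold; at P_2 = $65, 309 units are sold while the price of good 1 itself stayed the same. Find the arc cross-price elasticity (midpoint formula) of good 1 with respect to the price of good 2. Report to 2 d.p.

0.65

ΔQ_1 = 309 − 233 = 76; ΔP_2 = 65 − 42.03 = 22.97.
Midpoints: Q̄_1 = 271.0, P̄_2 = 53.52.
ε = (ΔQ_1/Q̄_1)/(ΔP_2/P̄_2) = (76/271.0)/(22.97/53.52) ≈ 0.65.
ε > 0: good 1 and good 2 are substitutes.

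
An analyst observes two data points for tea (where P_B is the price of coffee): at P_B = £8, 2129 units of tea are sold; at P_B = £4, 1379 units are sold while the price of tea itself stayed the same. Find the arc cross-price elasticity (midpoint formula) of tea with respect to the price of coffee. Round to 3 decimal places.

0.641

ΔQ_A = 1379 − 2129 = -750; ΔP_B = 4 − 8 = -4.
Midpoints: Q̄_A = 1754.0, P̄_B = 6.00.
ε = (ΔQ_A/Q̄_A)/(ΔP_B/P̄_B) = (-750/1754.0)/(-4/6.00) ≈ 0.641.
ε > 0: tea and coffee are substitutes.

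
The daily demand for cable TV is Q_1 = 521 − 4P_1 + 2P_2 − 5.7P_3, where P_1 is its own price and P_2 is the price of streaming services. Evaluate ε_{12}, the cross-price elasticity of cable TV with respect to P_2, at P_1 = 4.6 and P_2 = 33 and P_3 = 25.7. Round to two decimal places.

0.16

At P_1 = 4.6 and P_2 = 33 and P_3 = 25.7: Q_1 = 422.11.
∂Q_1/∂P_2 = 2.
ε = (∂Q_1/∂P_2)(P_2/Q_1) = 2 × (33/422.11) ≈ 0.16.
Since ε > 0, cable TV and streaming services are substitutes.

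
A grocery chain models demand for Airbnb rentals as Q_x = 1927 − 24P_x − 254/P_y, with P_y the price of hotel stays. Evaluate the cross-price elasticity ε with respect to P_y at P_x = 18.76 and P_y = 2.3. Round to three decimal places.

0.081

At P_x = 18.76 and P_y = 2.3: Q_x = 1366.325.
∂Q_x/∂P_y = 254/P_y² = 48.0151.
ε = (∂Q_x/∂P_y)(P_y/Q_x) = 48.0151 × (2.3/1366.325) ≈ 0.081.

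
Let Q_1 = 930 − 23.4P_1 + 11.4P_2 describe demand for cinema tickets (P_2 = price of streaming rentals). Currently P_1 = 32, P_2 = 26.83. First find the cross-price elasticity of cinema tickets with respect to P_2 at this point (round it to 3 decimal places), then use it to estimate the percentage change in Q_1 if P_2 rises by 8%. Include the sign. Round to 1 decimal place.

At P_1 = 32, P_2 = 26.83: Q_1 = 487.062.
∂Q_1/∂P_2 = 11.4.
ε = (∂Q_1/∂P_2)(P_2/Q_1) = 11.4000 × 26.83/487.062 ≈ 0.628.
%ΔQ_1 ≈ ε × %ΔP_2 = 0.628 × (8%) = 5.0%.

5.0%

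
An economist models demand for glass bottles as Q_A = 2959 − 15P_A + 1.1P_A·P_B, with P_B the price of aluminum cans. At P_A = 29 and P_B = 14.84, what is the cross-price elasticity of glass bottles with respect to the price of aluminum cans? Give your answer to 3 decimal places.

At P_A = 29 and P_B = 14.84: Q_A = 2997.396.
∂Q_A/∂P_B = 1.1P_A = 1.1(29) = 31.9000.
ε = (∂Q_A/∂P_B)(P_B/Q_A) = 31.9000 × (14.84/2997.396) ≈ 0.158.

0.158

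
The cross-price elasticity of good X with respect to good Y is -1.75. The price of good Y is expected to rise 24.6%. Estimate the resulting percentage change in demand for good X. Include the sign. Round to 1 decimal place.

-43.1%

%ΔQ ≈ ε × %ΔP of good Y = -1.75 × (24.6%) = -43.1%.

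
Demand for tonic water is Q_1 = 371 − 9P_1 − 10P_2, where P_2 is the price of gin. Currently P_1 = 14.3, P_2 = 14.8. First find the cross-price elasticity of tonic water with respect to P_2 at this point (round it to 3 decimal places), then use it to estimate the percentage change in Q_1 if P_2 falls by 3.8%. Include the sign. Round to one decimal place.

6.0%

At P_1 = 14.3, P_2 = 14.8: Q_1 = 94.3.
∂Q_1/∂P_2 = -10.
ε = (∂Q_1/∂P_2)(P_2/Q_1) = -10.0000 × 14.8/94.3 ≈ -1.569.
%ΔQ_1 ≈ ε × %ΔP_2 = -1.569 × (-3.8%) = 6.0%.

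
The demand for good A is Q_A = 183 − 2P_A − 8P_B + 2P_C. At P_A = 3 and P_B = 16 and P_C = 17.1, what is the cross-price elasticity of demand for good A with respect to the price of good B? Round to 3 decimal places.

At P_A = 3 and P_B = 16 and P_C = 17.1: Q_A = 83.2.
∂Q_A/∂P_B = -8.
ε = (∂Q_A/∂P_B)(P_B/Q_A) = -8 × (16/83.2) ≈ -1.538.

-1.538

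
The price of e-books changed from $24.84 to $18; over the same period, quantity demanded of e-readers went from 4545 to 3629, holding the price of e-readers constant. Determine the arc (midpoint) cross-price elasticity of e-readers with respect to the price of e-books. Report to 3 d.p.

0.702

ΔQ_A = 3629 − 4545 = -916; ΔP_B = 18 − 24.84 = -6.84.
Midpoints: Q̄_A = 4087.0, P̄_B = 21.42.
ε = (ΔQ_A/Q̄_A)/(ΔP_B/P̄_B) = (-916/4087.0)/(-6.84/21.42) ≈ 0.702.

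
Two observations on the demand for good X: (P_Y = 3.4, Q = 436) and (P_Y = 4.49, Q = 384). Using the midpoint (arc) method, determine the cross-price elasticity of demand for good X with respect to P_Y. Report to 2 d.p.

ΔQ_X = 384 − 436 = -52; ΔP_Y = 4.49 − 3.4 = 1.09.
Midpoints: Q̄_X = 410.0, P̄_Y = 3.95.
ε = (ΔQ_X/Q̄_X)/(ΔP_Y/P̄_Y) = (-52/410.0)/(1.09/3.95) ≈ -0.46.

-0.46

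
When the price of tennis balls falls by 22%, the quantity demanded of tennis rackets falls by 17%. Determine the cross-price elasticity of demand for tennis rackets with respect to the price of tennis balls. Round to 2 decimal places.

ε = (%ΔQ of tennis rackets) / (%ΔP of tennis balls) = (-17%) / (-22%) ≈ 0.77.
Positive cross-price elasticity: substitutes.

0.77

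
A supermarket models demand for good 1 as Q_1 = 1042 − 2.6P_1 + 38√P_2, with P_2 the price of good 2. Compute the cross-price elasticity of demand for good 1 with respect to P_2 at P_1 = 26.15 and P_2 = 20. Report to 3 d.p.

0.074

At P_1 = 26.15 and P_2 = 20: Q_1 = 1143.951.
∂Q_1/∂P_2 = 38/(2√P_2) = 38/(2√20) = 4.2485.
ε = (∂Q_1/∂P_2)(P_2/Q_1) = 4.2485 × (20/1143.951) ≈ 0.074.
ε > 0: substitutes.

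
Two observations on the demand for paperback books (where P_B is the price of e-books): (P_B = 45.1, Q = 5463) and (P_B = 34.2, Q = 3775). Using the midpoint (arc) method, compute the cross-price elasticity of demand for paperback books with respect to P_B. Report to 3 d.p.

1.329

ΔQ_A = 3775 − 5463 = -1688; ΔP_B = 34.2 − 45.1 = -10.9.
Midpoints: Q̄_A = 4619.0, P̄_B = 39.65.
ε = (ΔQ_A/Q̄_A)/(ΔP_B/P̄_B) = (-1688/4619.0)/(-10.9/39.65) ≈ 1.329.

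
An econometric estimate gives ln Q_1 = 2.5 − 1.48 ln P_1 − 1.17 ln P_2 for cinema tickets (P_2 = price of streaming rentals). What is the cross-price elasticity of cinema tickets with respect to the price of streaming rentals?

In a log-linear (constant-elasticity) demand function, the coefficient on ln P_2 is the cross-price elasticity.
ε = -1.17. Negative, so cinema tickets and streaming rentals are complements.

-1.17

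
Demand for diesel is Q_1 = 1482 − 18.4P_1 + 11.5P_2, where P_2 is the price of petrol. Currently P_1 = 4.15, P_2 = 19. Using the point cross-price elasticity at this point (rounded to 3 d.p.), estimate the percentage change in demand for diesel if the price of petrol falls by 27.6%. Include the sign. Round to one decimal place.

At P_1 = 4.15, P_2 = 19: Q_1 = 1624.14.
∂Q_1/∂P_2 = 11.5.
ε = (∂Q_1/∂P_2)(P_2/Q_1) = 11.5000 × 19/1624.14 ≈ 0.135.
%ΔQ_1 ≈ ε × %ΔP_2 = 0.135 × (-27.6%) = -3.7%.

-3.7%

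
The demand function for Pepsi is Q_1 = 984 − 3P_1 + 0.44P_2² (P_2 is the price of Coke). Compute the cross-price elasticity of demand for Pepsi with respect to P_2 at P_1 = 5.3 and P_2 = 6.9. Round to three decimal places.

0.042

At P_1 = 5.3 and P_2 = 6.9: Q_1 = 989.048.
∂Q_1/∂P_2 = 0.88P_2 = 0.88(6.9) = 6.0720.
ε = (∂Q_1/∂P_2)(P_2/Q_1) = 6.0720 × (6.9/989.048) ≈ 0.042.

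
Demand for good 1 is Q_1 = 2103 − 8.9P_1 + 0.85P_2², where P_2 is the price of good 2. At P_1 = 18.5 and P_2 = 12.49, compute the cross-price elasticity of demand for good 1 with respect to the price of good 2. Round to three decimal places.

At P_1 = 18.5 and P_2 = 12.49: Q_1 = 2070.950.
∂Q_1/∂P_2 = 1.7P_2 = 1.7(12.49) = 21.2330.
ε = (∂Q_1/∂P_2)(P_2/Q_1) = 21.2330 × (12.49/2070.950) ≈ 0.128.
ε > 0: substitutes.

0.128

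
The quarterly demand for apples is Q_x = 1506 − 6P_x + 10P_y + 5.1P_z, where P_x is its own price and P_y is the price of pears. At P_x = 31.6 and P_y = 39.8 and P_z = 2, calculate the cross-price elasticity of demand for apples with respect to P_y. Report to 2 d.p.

At P_x = 31.6 and P_y = 39.8 and P_z = 2: Q_x = 1724.6.
∂Q_x/∂P_y = 10.
ε = (∂Q_x/∂P_y)(P_y/Q_x) = 10 × (39.8/1724.6) ≈ 0.23.

0.23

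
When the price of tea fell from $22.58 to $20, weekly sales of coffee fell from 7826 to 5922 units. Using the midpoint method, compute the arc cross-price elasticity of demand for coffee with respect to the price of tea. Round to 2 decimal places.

ΔQ_A = 5922 − 7826 = -1904; ΔP_B = 20 − 22.58 = -2.58.
Midpoints: Q̄_A = 6874.0, P̄_B = 21.29.
ε = (ΔQ_A/Q̄_A)/(ΔP_B/P̄_B) = (-1904/6874.0)/(-2.58/21.29) ≈ 2.29.

2.29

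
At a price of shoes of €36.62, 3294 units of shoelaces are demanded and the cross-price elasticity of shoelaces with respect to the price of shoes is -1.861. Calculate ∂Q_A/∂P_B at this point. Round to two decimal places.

ε = (∂Q_A/∂P_B)·(P_B/Q_A) ⇒ ∂Q_A/∂P_B = ε·Q_A/P_B = -1.861 × 3294/36.62 ≈ -167.40.

-167.40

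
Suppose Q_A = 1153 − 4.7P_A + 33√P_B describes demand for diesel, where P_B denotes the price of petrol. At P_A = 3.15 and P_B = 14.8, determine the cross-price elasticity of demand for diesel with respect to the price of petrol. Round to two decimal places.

0.05

At P_A = 3.15 and P_B = 14.8: Q_A = 1265.149.
∂Q_A/∂P_B = 33/(2√P_B) = 33/(2√14.8) = 4.2890.
ε = (∂Q_A/∂P_B)(P_B/Q_A) = 4.2890 × (14.8/1265.149) ≈ 0.05.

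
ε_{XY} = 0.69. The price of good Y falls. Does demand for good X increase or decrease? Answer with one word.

decrease

ε > 0 and the price of good Y falls, so the quantity of good X moves in the same direction: it decreases.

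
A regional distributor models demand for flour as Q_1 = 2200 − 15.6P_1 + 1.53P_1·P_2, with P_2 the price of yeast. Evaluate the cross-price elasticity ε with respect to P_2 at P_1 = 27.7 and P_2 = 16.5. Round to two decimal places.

0.28

At P_1 = 27.7 and P_2 = 16.5: Q_1 = 2467.167.
∂Q_1/∂P_2 = 1.53P_1 = 1.53(27.7) = 42.3810.
ε = (∂Q_1/∂P_2)(P_2/Q_1) = 42.3810 × (16.5/2467.167) ≈ 0.28.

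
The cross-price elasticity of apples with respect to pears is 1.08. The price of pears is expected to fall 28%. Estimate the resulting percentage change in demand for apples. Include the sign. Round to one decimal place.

%ΔQ ≈ ε × %ΔP of pears = 1.08 × (-28%) = -30.2%.
Demand for apples falls by about 30.2%.

-30.2%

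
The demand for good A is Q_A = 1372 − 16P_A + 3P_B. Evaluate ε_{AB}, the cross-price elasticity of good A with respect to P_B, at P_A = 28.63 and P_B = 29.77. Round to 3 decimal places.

0.089

At P_A = 28.63 and P_B = 29.77: Q_A = 1003.23.
∂Q_A/∂P_B = 3.
ε = (∂Q_A/∂P_B)(P_B/Q_A) = 3 × (29.77/1003.23) ≈ 0.089.
Since ε > 0, good A and good B are substitutes.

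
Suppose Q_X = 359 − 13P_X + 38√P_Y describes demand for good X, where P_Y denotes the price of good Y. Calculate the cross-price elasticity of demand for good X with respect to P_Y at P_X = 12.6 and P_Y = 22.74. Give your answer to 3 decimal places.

At P_X = 12.6 and P_Y = 22.74: Q_X = 376.409.
∂Q_X/∂P_Y = 38/(2√P_Y) = 38/(2√22.74) = 3.9844.
ε = (∂Q_X/∂P_Y)(P_Y/Q_X) = 3.9844 × (22.74/376.409) ≈ 0.241.

0.241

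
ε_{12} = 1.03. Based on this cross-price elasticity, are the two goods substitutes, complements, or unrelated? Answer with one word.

substitutes

ε = 1.03 > 0, so a higher price of good 2 raises demand for good 1: substitutes.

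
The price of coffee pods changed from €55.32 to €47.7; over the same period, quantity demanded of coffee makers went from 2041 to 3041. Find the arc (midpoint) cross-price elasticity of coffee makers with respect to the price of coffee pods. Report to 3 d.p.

-2.660

ΔQ_A = 3041 − 2041 = 1000; ΔP_B = 47.7 − 55.32 = -7.62.
Midpoints: Q̄_A = 2541.0, P̄_B = 51.51.
ε = (ΔQ_A/Q̄_A)/(ΔP_B/P̄_B) = (1000/2541.0)/(-7.62/51.51) ≈ -2.660.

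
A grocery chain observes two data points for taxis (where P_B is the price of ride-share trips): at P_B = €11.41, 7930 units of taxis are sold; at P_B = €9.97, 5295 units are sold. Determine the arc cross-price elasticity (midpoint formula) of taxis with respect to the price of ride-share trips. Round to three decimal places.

2.958

ΔQ_A = 5295 − 7930 = -2635; ΔP_B = 9.97 − 11.41 = -1.44.
Midpoints: Q̄_A = 6612.5, P̄_B = 10.69.
ε = (ΔQ_A/Q̄_A)/(ΔP_B/P̄_B) = (-2635/6612.5)/(-1.44/10.69) ≈ 2.958.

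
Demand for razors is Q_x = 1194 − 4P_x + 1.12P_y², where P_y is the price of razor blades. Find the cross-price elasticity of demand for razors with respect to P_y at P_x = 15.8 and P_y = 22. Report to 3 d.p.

At P_x = 15.8 and P_y = 22: Q_x = 1672.88.
∂Q_x/∂P_y = 2.24P_y = 2.24(22) = 49.2800.
ε = (∂Q_x/∂P_y)(P_y/Q_x) = 49.2800 × (22/1672.88) ≈ 0.648.
ε > 0: substitutes.

0.648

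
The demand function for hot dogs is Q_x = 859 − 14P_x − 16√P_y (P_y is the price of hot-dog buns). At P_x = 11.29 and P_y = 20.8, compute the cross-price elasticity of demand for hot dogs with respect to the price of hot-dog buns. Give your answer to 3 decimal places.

-0.058

At P_x = 11.29 and P_y = 20.8: Q_x = 627.969.
∂Q_x/∂P_y = -16/(2√P_y) = -16/(2√20.8) = -1.7541.
ε = (∂Q_x/∂P_y)(P_y/Q_x) = -1.7541 × (20.8/627.969) ≈ -0.058.
ε < 0: complements.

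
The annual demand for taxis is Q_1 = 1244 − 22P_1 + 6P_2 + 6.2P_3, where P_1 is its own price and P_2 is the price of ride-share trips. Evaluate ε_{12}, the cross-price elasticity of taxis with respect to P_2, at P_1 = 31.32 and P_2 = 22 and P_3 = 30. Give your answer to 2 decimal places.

At P_1 = 31.32 and P_2 = 22 and P_3 = 30: Q_1 = 872.96.
∂Q_1/∂P_2 = 6.
ε = (∂Q_1/∂P_2)(P_2/Q_1) = 6 × (22/872.96) ≈ 0.15.

0.15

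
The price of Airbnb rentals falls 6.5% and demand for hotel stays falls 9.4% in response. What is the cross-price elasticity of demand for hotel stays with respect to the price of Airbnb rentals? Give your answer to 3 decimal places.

1.446

ε = (%ΔQ of hotel stays) / (%ΔP of Airbnb rentals) = (-9.4%) / (-6.5%) ≈ 1.446.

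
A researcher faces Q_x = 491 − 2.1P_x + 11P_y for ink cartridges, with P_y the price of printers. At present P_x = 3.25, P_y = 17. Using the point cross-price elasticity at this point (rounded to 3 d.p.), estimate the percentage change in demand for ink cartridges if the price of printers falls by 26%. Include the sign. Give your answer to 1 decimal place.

-7.3%

At P_x = 3.25, P_y = 17: Q_x = 671.175.
∂Q_x/∂P_y = 11.
ε = (∂Q_x/∂P_y)(P_y/Q_x) = 11.0000 × 17/671.175 ≈ 0.279.
%ΔQ_x ≈ ε × %ΔP_y = 0.279 × (-26%) = -7.3%.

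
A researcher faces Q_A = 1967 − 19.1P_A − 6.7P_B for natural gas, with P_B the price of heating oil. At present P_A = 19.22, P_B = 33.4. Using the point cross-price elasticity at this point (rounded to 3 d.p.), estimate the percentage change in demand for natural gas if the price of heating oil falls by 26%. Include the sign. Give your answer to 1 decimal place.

At P_A = 19.22, P_B = 33.4: Q_A = 1376.118.
∂Q_A/∂P_B = -6.7.
ε = (∂Q_A/∂P_B)(P_B/Q_A) = -6.7000 × 33.4/1376.118 ≈ -0.163.
%ΔQ_A ≈ ε × %ΔP_B = -0.163 × (-26%) = 4.2%.

4.2%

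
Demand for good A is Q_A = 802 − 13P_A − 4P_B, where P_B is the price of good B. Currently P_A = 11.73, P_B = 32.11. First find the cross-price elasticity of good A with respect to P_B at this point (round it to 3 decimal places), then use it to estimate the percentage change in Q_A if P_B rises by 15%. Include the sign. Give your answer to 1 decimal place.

At P_A = 11.73, P_B = 32.11: Q_A = 521.07.
∂Q_A/∂P_B = -4.
ε = (∂Q_A/∂P_B)(P_B/Q_A) = -4.0000 × 32.11/521.07 ≈ -0.246.
%ΔQ_A ≈ ε × %ΔP_B = -0.246 × (15%) = -3.7%.

-3.7%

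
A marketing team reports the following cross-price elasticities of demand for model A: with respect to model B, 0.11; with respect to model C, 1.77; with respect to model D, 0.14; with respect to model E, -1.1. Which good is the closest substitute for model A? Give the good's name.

Substitutes have ε > 0. Among the positive values, 1.77 (model C) is largest.

model C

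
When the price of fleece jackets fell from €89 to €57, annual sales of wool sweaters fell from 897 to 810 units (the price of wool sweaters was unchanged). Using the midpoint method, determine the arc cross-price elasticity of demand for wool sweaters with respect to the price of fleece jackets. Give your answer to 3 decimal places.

ΔQ_A = 810 − 897 = -87; ΔP_B = 57 − 89 = -32.
Midpoints: Q̄_A = 853.5, P̄_B = 73.00.
ε = (ΔQ_A/Q̄_A)/(ΔP_B/P̄_B) = (-87/853.5)/(-32/73.00) ≈ 0.233.

0.233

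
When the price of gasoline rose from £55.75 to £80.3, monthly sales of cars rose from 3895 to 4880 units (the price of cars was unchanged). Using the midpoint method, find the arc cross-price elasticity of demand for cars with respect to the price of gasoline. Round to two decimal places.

0.62

ΔQ_A = 4880 − 3895 = 985; ΔP_B = 80.3 − 55.75 = 24.55.
Midpoints: Q̄_A = 4387.5, P̄_B = 68.03.
ε = (ΔQ_A/Q̄_A)/(ΔP_B/P̄_B) = (985/4387.5)/(24.55/68.03) ≈ 0.62.
ε > 0: cars and gasoline are substitutes.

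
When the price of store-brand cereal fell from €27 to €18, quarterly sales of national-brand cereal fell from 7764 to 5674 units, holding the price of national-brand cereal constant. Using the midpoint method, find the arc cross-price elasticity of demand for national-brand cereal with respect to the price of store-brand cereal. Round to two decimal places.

ΔQ_A = 5674 − 7764 = -2090; ΔP_B = 18 − 27 = -9.
Midpoints: Q̄_A = 6719.0, P̄_B = 22.50.
ε = (ΔQ_A/Q̄_A)/(ΔP_B/P̄_B) = (-2090/6719.0)/(-9/22.50) ≈ 0.78.

0.78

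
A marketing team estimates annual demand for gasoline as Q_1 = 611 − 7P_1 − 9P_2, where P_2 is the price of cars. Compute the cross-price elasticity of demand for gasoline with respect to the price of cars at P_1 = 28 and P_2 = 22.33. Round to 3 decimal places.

At P_1 = 28 and P_2 = 22.33: Q_1 = 214.03.
∂Q_1/∂P_2 = -9.
ε = (∂Q_1/∂P_2)(P_2/Q_1) = -9 × (22.33/214.03) ≈ -0.939.
Since ε < 0, gasoline and cars are complements.

-0.939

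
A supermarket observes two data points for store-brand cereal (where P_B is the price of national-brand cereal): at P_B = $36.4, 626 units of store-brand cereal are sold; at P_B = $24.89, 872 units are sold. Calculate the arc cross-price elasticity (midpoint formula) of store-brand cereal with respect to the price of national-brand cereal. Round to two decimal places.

ΔQ_A = 872 − 626 = 246; ΔP_B = 24.89 − 36.4 = -11.51.
Midpoints: Q̄_A = 749.0, P̄_B = 30.64.
ε = (ΔQ_A/Q̄_A)/(ΔP_B/P̄_B) = (246/749.0)/(-11.51/30.64) ≈ -0.87.

-0.87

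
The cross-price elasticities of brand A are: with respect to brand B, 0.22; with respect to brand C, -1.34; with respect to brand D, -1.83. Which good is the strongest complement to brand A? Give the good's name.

brand D

Complements have ε < 0. The most negative value is -1.83 (brand D).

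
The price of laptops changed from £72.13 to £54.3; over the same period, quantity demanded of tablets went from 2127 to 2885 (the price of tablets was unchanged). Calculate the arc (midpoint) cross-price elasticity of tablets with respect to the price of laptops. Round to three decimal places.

ΔQ_A = 2885 − 2127 = 758; ΔP_B = 54.3 − 72.13 = -17.83.
Midpoints: Q̄_A = 2506.0, P̄_B = 63.21.
ε = (ΔQ_A/Q̄_A)/(ΔP_B/P̄_B) = (758/2506.0)/(-17.83/63.21) ≈ -1.072.
ε < 0: tablets and laptops are complements.

-1.072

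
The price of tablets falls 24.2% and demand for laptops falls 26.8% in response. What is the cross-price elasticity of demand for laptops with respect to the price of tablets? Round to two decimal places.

ε = (%ΔQ of laptops) / (%ΔP of tablets) = (-26.8%) / (-24.2%) ≈ 1.11.

1.11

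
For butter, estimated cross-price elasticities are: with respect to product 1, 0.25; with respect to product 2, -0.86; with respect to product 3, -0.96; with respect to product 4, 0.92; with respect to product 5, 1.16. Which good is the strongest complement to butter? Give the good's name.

product 3

Complements have ε < 0. The most negative value is -0.96 (product 3).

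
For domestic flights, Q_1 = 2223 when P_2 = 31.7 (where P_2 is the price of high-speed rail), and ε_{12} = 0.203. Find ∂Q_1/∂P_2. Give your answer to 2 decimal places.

ε = (∂Q_1/∂P_2)·(P_2/Q_1) ⇒ ∂Q_1/∂P_2 = ε·Q_1/P_2 = 0.203 × 2223/31.7 ≈ 14.24.

14.24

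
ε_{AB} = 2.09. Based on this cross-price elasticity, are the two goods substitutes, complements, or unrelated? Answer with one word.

substitutes

ε = 2.09 > 0, so a higher price of good B raises demand for good A: substitutes.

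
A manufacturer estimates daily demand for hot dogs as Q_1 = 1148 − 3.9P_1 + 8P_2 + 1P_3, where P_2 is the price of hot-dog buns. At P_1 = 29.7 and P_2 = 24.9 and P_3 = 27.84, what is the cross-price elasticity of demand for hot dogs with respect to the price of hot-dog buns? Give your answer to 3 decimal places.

0.158

At P_1 = 29.7 and P_2 = 24.9 and P_3 = 27.84: Q_1 = 1259.21.
∂Q_1/∂P_2 = 8.
ε = (∂Q_1/∂P_2)(P_2/Q_1) = 8 × (24.9/1259.21) ≈ 0.158.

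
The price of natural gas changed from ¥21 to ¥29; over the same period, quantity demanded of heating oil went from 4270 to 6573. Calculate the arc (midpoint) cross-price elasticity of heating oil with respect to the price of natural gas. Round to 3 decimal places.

ΔQ_A = 6573 − 4270 = 2303; ΔP_B = 29 − 21 = 8.
Midpoints: Q̄_A = 5421.5, P̄_B = 25.00.
ε = (ΔQ_A/Q̄_A)/(ΔP_B/P̄_B) = (2303/5421.5)/(8/25.00) ≈ 1.327.

1.327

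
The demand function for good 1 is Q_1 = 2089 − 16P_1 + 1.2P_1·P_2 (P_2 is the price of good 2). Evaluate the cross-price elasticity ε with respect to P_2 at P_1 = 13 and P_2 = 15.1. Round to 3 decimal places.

0.111

At P_1 = 13 and P_2 = 15.1: Q_1 = 2116.56.
∂Q_1/∂P_2 = 1.2P_1 = 1.2(13) = 15.6000.
ε = (∂Q_1/∂P_2)(P_2/Q_1) = 15.6000 × (15.1/2116.56) ≈ 0.111.
ε > 0: substitutes.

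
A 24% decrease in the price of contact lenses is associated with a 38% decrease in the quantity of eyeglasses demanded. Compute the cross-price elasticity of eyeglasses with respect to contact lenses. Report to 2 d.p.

ε = (%ΔQ of eyeglasses) / (%ΔP of contact lenses) = (-38%) / (-24%) ≈ 1.58.
Positive cross-price elasticity: substitutes.

1.58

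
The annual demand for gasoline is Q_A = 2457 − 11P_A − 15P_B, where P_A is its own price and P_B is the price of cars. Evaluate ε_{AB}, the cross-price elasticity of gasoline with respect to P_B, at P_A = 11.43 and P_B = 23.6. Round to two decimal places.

-0.18

At P_A = 11.43 and P_B = 23.6: Q_A = 1977.27.
∂Q_A/∂P_B = -15.
ε = (∂Q_A/∂P_B)(P_B/Q_A) = -15 × (23.6/1977.27) ≈ -0.18.
Since ε < 0, gasoline and cars are complements.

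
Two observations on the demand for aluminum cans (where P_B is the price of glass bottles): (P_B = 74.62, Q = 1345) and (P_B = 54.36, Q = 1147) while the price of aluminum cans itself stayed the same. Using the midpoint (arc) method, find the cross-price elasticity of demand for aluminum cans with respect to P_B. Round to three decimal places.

ΔQ_A = 1147 − 1345 = -198; ΔP_B = 54.36 − 74.62 = -20.26.
Midpoints: Q̄_A = 1246.0, P̄_B = 64.49.
ε = (ΔQ_A/Q̄_A)/(ΔP_B/P̄_B) = (-198/1246.0)/(-20.26/64.49) ≈ 0.506.

0.506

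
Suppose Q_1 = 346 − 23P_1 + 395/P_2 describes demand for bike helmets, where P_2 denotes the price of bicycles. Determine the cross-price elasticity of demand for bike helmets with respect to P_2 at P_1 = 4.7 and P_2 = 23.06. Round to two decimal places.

At P_1 = 4.7 and P_2 = 23.06: Q_1 = 255.029.
∂Q_1/∂P_2 = −395/P_2² = -0.7428.
ε = (∂Q_1/∂P_2)(P_2/Q_1) = -0.7428 × (23.06/255.029) ≈ -0.07.
ε < 0: complements.

-0.07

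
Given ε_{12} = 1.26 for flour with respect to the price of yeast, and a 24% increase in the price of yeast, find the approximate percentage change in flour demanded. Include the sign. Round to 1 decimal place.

%ΔQ ≈ ε × %ΔP of yeast = 1.26 × (24%) = 30.2%.
Demand for flour rises by about 30.2%.

30.2%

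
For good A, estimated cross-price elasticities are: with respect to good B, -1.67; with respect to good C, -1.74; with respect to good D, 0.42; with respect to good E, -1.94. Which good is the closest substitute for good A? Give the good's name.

Substitutes have ε > 0. Among the positive values, 0.42 (good D) is largest.

good D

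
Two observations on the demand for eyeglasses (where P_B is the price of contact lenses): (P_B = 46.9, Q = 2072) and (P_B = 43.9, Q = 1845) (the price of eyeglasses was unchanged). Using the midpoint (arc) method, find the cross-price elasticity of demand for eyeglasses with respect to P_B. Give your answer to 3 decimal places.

1.754

ΔQ_A = 1845 − 2072 = -227; ΔP_B = 43.9 − 46.9 = -3.
Midpoints: Q̄_A = 1958.5, P̄_B = 45.40.
ε = (ΔQ_A/Q̄_A)/(ΔP_B/P̄_B) = (-227/1958.5)/(-3/45.40) ≈ 1.754.
ε > 0: eyeglasses and contact lenses are substitutes.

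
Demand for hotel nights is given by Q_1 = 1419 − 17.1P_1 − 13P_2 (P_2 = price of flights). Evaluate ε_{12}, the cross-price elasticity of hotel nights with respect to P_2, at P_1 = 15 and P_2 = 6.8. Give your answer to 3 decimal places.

At P_1 = 15 and P_2 = 6.8: Q_1 = 1074.1.
∂Q_1/∂P_2 = -13.
ε = (∂Q_1/∂P_2)(P_2/Q_1) = -13 × (6.8/1074.1) ≈ -0.082.

-0.082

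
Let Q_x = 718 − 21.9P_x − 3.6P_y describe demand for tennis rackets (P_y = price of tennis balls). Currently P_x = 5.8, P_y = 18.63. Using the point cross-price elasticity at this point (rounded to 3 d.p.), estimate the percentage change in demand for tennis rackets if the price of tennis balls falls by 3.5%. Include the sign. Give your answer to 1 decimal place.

At P_x = 5.8, P_y = 18.63: Q_x = 523.912.
∂Q_x/∂P_y = -3.6.
ε = (∂Q_x/∂P_y)(P_y/Q_x) = -3.6000 × 18.63/523.912 ≈ -0.128.
%ΔQ_x ≈ ε × %ΔP_y = -0.128 × (-3.5%) = 0.4%.

0.4%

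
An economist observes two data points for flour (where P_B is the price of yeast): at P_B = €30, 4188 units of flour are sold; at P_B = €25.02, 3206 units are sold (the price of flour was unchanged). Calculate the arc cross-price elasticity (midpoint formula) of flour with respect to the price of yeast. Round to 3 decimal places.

ΔQ_A = 3206 − 4188 = -982; ΔP_B = 25.02 − 30 = -4.98.
Midpoints: Q̄_A = 3697.0, P̄_B = 27.51.
ε = (ΔQ_A/Q̄_A)/(ΔP_B/P̄_B) = (-982/3697.0)/(-4.98/27.51) ≈ 1.467.

1.467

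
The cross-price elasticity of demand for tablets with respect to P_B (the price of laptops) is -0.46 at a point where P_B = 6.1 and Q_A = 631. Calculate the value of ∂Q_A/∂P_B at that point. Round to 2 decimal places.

ε = (∂Q_A/∂P_B)·(P_B/Q_A) ⇒ ∂Q_A/∂P_B = ε·Q_A/P_B = -0.46 × 631/6.1 ≈ -47.58.

-47.58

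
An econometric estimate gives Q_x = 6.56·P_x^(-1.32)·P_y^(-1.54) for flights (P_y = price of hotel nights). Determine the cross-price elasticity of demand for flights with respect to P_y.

In a log-linear (constant-elasticity) demand function, the coefficient on the exponent of P_y is the cross-price elasticity.
ε = -1.54. Negative, so flights and hotel nights are complements.

-1.54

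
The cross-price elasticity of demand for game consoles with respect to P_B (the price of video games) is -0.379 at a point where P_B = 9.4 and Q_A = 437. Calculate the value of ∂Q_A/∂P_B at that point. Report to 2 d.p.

-17.62

ε = (∂Q_A/∂P_B)·(P_B/Q_A) ⇒ ∂Q_A/∂P_B = ε·Q_A/P_B = -0.379 × 437/9.4 ≈ -17.62.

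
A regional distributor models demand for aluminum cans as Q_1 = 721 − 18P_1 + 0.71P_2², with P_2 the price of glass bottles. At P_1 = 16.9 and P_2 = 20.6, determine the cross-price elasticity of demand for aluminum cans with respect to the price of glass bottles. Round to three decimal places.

At P_1 = 16.9 and P_2 = 20.6: Q_1 = 718.096.
∂Q_1/∂P_2 = 1.42P_2 = 1.42(20.6) = 29.2520.
ε = (∂Q_1/∂P_2)(P_2/Q_1) = 29.2520 × (20.6/718.096) ≈ 0.839.

0.839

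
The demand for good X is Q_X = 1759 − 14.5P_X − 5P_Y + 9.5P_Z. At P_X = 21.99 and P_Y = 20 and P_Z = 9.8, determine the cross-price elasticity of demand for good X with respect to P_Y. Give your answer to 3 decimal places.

-0.070

At P_X = 21.99 and P_Y = 20 and P_Z = 9.8: Q_X = 1433.245.
∂Q_X/∂P_Y = -5.
ε = (∂Q_X/∂P_Y)(P_Y/Q_X) = -5 × (20/1433.245) ≈ -0.070.
Since ε < 0, good X and good Y are complements.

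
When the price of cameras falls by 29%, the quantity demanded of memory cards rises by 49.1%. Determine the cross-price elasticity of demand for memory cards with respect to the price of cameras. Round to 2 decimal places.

ε = (%ΔQ of memory cards) / (%ΔP of cameras) = (49.1%) / (-29%) ≈ -1.69.
Negative cross-price elasticity: complements.

-1.69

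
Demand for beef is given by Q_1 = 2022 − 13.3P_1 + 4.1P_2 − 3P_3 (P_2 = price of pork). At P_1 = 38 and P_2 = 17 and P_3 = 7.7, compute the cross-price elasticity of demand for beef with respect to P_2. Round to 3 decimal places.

At P_1 = 38 and P_2 = 17 and P_3 = 7.7: Q_1 = 1563.2.
∂Q_1/∂P_2 = 4.1.
ε = (∂Q_1/∂P_2)(P_2/Q_1) = 4.1 × (17/1563.2) ≈ 0.045.
Since ε > 0, beef and pork are substitutes.

0.045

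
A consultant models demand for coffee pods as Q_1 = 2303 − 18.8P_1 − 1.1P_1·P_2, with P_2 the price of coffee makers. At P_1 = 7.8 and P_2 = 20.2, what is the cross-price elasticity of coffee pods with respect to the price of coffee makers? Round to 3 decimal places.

At P_1 = 7.8 and P_2 = 20.2: Q_1 = 1983.044.
∂Q_1/∂P_2 = -1.1P_1 = -1.1(7.8) = -8.5800.
ε = (∂Q_1/∂P_2)(P_2/Q_1) = -8.5800 × (20.2/1983.044) ≈ -0.087.
ε < 0: complements.

-0.087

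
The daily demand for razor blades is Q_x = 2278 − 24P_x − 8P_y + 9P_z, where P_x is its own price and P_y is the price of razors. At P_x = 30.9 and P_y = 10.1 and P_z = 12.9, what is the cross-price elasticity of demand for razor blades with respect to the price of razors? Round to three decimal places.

-0.051

At P_x = 30.9 and P_y = 10.1 and P_z = 12.9: Q_x = 1571.7.
∂Q_x/∂P_y = -8.
ε = (∂Q_x/∂P_y)(P_y/Q_x) = -8 × (10.1/1571.7) ≈ -0.051.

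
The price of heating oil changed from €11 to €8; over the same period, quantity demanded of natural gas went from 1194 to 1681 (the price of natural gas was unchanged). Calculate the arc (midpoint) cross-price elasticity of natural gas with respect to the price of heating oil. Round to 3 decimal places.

ΔQ_A = 1681 − 1194 = 487; ΔP_B = 8 − 11 = -3.
Midpoints: Q̄_A = 1437.5, P̄_B = 9.50.
ε = (ΔQ_A/Q̄_A)/(ΔP_B/P̄_B) = (487/1437.5)/(-3/9.50) ≈ -1.073.

-1.073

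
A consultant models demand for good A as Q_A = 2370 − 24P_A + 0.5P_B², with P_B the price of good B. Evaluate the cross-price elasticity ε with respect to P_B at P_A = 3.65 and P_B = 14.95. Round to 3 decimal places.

0.093

At P_A = 3.65 and P_B = 14.95: Q_A = 2394.151.
∂Q_A/∂P_B = 1P_B = 1(14.95) = 14.9500.
ε = (∂Q_A/∂P_B)(P_B/Q_A) = 14.9500 × (14.95/2394.151) ≈ 0.093.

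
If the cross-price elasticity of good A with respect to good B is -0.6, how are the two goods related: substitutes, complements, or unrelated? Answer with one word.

complements

ε = -0.6 < 0, so a higher price of good B lowers demand for good A: complements.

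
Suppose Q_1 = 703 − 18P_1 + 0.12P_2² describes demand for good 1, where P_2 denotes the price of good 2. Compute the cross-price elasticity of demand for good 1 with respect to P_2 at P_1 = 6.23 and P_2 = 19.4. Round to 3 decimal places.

At P_1 = 6.23 and P_2 = 19.4: Q_1 = 636.023.
∂Q_1/∂P_2 = 0.24P_2 = 0.24(19.4) = 4.6560.
ε = (∂Q_1/∂P_2)(P_2/Q_1) = 4.6560 × (19.4/636.023) ≈ 0.142.

0.142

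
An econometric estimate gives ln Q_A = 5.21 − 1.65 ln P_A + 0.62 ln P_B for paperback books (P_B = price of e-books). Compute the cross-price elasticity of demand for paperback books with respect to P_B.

0.62

In a log-linear (constant-elasticity) demand function, the coefficient on ln P_B is the cross-price elasticity.
ε = 0.62. Positive, so paperback books and e-books are substitutes.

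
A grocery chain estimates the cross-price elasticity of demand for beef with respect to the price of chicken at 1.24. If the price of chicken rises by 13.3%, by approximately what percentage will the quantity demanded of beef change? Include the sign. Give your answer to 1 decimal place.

%ΔQ ≈ ε × %ΔP of chicken = 1.24 × (13.3%) = 16.5%.
Demand for beef rises by about 16.5%.

16.5%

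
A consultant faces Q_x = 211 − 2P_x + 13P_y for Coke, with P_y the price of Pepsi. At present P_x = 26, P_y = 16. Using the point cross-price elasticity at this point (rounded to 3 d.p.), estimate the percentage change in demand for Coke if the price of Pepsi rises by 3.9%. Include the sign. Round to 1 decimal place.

2.2%

At P_x = 26, P_y = 16: Q_x = 367.
∂Q_x/∂P_y = 13.
ε = (∂Q_x/∂P_y)(P_y/Q_x) = 13.0000 × 16/367 ≈ 0.567.
%ΔQ_x ≈ ε × %ΔP_y = 0.567 × (3.9%) = 2.2%.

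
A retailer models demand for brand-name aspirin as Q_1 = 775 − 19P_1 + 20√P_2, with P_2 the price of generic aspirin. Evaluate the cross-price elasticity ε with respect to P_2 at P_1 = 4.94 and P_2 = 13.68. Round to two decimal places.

At P_1 = 4.94 and P_2 = 13.68: Q_1 = 755.113.
∂Q_1/∂P_2 = 20/(2√P_2) = 20/(2√13.68) = 2.7037.
ε = (∂Q_1/∂P_2)(P_2/Q_1) = 2.7037 × (13.68/755.113) ≈ 0.05.

0.05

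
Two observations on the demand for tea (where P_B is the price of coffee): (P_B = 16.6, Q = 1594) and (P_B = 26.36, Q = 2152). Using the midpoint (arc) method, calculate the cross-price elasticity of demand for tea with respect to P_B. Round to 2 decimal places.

ΔQ_A = 2152 − 1594 = 558; ΔP_B = 26.36 − 16.6 = 9.76.
Midpoints: Q̄_A = 1873.0, P̄_B = 21.48.
ε = (ΔQ_A/Q̄_A)/(ΔP_B/P̄_B) = (558/1873.0)/(9.76/21.48) ≈ 0.66.
ε > 0: tea and coffee are substitutes.

0.66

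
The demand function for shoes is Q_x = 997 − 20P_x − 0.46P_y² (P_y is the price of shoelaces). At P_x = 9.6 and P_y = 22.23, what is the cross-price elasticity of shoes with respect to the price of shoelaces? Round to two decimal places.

At P_x = 9.6 and P_y = 22.23: Q_x = 577.680.
∂Q_x/∂P_y = -0.92P_y = -0.92(22.23) = -20.4516.
ε = (∂Q_x/∂P_y)(P_y/Q_x) = -20.4516 × (22.23/577.680) ≈ -0.79.

-0.79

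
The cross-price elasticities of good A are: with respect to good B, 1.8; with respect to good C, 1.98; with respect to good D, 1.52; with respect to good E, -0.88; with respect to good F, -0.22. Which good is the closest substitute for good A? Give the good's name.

Substitutes have ε > 0. Among the positive values, 1.98 (good C) is largest.

good C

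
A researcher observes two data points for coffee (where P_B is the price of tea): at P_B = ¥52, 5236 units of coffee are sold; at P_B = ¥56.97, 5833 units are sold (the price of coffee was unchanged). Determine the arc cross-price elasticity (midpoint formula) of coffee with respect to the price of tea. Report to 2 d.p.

ΔQ_A = 5833 − 5236 = 597; ΔP_B = 56.97 − 52 = 4.97.
Midpoints: Q̄_A = 5534.5, P̄_B = 54.48.
ε = (ΔQ_A/Q̄_A)/(ΔP_B/P̄_B) = (597/5534.5)/(4.97/54.48) ≈ 1.18.
ε > 0: coffee and tea are substitutes.

1.18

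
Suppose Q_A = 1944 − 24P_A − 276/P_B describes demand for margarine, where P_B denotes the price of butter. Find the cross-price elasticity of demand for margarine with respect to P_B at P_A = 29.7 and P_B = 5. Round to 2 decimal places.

0.05

At P_A = 29.7 and P_B = 5: Q_A = 1176.
∂Q_A/∂P_B = 276/P_B² = 11.0400.
ε = (∂Q_A/∂P_B)(P_B/Q_A) = 11.0400 × (5/1176) ≈ 0.05.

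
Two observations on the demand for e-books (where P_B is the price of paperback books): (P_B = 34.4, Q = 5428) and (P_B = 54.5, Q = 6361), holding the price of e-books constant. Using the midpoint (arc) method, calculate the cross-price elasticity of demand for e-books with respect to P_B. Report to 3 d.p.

ΔQ_A = 6361 − 5428 = 933; ΔP_B = 54.5 − 34.4 = 20.1.
Midpoints: Q̄_A = 5894.5, P̄_B = 44.45.
ε = (ΔQ_A/Q̄_A)/(ΔP_B/P̄_B) = (933/5894.5)/(20.1/44.45) ≈ 0.350.

0.350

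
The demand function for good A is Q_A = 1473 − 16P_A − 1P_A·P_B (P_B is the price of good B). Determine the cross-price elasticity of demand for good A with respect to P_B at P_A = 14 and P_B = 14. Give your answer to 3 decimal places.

-0.186

At P_A = 14 and P_B = 14: Q_A = 1053.
∂Q_A/∂P_B = -1P_A = -1(14) = -14.0000.
ε = (∂Q_A/∂P_B)(P_B/Q_A) = -14.0000 × (14/1053) ≈ -0.186.
ε < 0: complements.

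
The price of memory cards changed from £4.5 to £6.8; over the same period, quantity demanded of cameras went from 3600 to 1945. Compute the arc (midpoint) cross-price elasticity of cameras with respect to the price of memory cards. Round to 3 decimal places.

ΔQ_A = 1945 − 3600 = -1655; ΔP_B = 6.8 − 4.5 = 2.3.
Midpoints: Q̄_A = 2772.5, P̄_B = 5.65.
ε = (ΔQ_A/Q̄_A)/(ΔP_B/P̄_B) = (-1655/2772.5)/(2.3/5.65) ≈ -1.466.

-1.466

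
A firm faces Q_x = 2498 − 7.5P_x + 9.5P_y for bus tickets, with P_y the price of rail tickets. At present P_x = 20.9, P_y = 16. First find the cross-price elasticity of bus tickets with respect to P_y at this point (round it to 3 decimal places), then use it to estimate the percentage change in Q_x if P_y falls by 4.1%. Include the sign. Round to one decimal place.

-0.3%

At P_x = 20.9, P_y = 16: Q_x = 2493.25.
∂Q_x/∂P_y = 9.5.
ε = (∂Q_x/∂P_y)(P_y/Q_x) = 9.5000 × 16/2493.25 ≈ 0.061.
%ΔQ_x ≈ ε × %ΔP_y = 0.061 × (-4.1%) = -0.3%.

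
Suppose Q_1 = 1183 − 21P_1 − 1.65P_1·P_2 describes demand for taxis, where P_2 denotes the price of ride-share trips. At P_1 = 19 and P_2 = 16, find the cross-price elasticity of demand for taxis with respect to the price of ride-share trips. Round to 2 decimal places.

At P_1 = 19 and P_2 = 16: Q_1 = 282.4.
∂Q_1/∂P_2 = -1.65P_1 = -1.65(19) = -31.3500.
ε = (∂Q_1/∂P_2)(P_2/Q_1) = -31.3500 × (16/282.4) ≈ -1.78.

-1.78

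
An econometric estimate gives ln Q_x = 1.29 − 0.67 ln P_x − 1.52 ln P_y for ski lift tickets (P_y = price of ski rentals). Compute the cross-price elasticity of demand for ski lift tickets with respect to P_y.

In a log-linear (constant-elasticity) demand function, the coefficient on ln P_y is the cross-price elasticity.
ε = -1.52. Negative, so ski lift tickets and ski rentals are complements.

-1.52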